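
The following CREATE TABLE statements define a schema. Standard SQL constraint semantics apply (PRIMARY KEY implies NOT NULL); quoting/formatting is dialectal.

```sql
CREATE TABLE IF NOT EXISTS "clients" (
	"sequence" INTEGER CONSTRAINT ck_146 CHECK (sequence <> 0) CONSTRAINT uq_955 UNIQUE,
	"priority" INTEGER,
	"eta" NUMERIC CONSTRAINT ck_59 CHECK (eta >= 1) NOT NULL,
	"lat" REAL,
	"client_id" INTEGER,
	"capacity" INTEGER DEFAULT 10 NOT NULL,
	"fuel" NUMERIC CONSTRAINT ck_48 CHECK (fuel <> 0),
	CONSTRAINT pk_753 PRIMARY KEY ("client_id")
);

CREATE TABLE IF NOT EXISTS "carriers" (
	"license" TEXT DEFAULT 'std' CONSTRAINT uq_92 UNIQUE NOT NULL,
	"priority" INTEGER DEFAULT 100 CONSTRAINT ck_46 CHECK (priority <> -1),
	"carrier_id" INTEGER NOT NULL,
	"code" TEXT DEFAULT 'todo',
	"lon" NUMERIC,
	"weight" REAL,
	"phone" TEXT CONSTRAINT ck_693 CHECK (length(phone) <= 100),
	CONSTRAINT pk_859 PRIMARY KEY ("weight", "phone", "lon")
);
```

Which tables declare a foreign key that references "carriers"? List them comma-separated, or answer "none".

none

No REFERENCES clause anywhere in the schema names carriers.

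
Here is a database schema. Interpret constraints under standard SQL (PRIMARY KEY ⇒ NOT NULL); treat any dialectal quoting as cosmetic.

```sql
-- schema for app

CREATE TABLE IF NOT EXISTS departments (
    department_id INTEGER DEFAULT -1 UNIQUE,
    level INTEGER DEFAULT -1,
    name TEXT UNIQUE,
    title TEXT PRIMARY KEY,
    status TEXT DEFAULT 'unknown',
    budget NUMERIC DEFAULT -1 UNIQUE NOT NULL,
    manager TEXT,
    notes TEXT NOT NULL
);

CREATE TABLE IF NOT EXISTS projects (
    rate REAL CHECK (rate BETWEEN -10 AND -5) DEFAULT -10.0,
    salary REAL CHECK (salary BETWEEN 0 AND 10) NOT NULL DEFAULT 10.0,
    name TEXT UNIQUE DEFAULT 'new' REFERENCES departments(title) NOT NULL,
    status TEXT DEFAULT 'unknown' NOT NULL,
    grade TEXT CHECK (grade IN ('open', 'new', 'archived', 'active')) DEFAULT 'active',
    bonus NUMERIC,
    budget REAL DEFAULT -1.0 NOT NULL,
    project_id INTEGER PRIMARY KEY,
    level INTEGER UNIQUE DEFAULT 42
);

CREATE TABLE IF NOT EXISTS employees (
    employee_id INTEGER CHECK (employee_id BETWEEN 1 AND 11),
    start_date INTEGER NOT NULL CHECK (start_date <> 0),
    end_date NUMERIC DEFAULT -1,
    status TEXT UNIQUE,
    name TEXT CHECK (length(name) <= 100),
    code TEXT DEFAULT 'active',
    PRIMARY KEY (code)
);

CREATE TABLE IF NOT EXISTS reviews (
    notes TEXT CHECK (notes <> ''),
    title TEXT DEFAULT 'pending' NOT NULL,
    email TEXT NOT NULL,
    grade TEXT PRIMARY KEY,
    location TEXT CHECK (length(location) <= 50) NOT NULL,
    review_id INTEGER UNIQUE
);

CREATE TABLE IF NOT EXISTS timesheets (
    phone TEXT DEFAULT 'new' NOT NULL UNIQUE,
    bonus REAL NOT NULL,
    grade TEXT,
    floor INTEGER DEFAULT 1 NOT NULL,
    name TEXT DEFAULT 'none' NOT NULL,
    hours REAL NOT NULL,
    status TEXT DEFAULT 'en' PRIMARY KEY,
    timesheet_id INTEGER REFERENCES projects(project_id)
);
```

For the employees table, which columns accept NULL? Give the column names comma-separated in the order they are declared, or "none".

employee_id, end_date, status, name

- employee_id: CHECK does not forbid NULL (a CHECK constraint passes when its expression is NULL) → nullable.
- start_date: declared NOT NULL → not nullable.
- end_date: DEFAULT only fills an omitted column; an explicit NULL is still allowed → nullable.
- status: UNIQUE does not imply NOT NULL → nullable.
- name: CHECK does not forbid NULL (a CHECK constraint passes when its expression is NULL) → nullable.
- code: part of the PRIMARY KEY, which implies NOT NULL → not nullable.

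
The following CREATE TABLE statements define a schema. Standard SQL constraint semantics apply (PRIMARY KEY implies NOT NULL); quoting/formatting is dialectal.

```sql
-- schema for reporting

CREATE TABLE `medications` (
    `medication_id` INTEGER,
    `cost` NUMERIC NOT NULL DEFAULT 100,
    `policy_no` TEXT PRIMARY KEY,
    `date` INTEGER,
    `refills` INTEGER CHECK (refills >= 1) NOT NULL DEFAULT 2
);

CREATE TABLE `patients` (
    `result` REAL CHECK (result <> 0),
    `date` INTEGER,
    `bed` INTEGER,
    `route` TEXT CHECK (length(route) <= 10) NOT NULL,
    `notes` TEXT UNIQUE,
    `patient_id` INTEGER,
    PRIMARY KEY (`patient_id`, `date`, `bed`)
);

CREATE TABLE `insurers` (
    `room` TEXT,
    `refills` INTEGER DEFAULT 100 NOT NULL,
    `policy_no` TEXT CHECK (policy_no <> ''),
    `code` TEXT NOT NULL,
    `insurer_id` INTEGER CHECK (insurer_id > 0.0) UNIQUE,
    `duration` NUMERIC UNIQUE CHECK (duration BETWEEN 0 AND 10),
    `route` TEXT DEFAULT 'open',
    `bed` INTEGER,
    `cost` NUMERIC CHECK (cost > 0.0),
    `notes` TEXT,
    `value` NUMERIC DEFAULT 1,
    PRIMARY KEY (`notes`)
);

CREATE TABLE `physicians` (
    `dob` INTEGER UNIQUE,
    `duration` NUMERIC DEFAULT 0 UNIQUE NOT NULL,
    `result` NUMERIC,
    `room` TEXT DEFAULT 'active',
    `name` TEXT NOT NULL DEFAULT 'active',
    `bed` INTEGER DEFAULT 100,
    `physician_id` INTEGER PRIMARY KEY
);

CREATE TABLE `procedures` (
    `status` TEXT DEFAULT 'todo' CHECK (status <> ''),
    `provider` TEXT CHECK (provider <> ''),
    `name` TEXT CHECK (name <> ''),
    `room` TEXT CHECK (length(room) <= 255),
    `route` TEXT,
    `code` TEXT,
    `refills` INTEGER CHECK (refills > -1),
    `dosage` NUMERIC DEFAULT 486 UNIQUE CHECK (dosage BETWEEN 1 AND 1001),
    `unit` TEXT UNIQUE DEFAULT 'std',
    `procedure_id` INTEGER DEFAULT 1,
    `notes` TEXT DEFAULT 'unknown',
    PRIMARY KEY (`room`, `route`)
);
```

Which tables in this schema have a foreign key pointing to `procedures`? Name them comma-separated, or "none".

No REFERENCES clause anywhere in the schema names procedures.

none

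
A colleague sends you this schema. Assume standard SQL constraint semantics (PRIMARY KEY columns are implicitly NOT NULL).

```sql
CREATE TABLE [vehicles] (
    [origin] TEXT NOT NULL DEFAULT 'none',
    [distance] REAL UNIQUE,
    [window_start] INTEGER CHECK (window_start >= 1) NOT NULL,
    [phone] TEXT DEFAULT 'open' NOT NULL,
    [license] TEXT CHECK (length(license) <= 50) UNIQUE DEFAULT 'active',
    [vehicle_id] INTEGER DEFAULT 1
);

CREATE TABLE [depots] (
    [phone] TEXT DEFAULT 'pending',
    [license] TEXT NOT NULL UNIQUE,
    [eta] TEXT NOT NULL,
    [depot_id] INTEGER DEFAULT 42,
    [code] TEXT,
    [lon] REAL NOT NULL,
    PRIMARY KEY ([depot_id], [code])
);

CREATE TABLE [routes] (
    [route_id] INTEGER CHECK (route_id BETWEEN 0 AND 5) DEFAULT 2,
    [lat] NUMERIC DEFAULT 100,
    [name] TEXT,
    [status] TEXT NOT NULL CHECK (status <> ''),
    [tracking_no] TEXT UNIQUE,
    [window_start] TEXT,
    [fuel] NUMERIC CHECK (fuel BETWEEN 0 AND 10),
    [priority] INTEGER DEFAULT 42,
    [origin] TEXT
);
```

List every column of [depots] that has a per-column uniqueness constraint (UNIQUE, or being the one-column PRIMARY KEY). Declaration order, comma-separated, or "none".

license

- phone: no UNIQUE or single-column PK constraint.
- license: declared UNIQUE → unique.
- eta: no UNIQUE or single-column PK constraint.
- depot_id: part of a composite PRIMARY KEY — only the tuple is unique, not this column on its own.
- code: part of a composite PRIMARY KEY — only the tuple is unique, not this column on its own.
- lon: no UNIQUE or single-column PK constraint.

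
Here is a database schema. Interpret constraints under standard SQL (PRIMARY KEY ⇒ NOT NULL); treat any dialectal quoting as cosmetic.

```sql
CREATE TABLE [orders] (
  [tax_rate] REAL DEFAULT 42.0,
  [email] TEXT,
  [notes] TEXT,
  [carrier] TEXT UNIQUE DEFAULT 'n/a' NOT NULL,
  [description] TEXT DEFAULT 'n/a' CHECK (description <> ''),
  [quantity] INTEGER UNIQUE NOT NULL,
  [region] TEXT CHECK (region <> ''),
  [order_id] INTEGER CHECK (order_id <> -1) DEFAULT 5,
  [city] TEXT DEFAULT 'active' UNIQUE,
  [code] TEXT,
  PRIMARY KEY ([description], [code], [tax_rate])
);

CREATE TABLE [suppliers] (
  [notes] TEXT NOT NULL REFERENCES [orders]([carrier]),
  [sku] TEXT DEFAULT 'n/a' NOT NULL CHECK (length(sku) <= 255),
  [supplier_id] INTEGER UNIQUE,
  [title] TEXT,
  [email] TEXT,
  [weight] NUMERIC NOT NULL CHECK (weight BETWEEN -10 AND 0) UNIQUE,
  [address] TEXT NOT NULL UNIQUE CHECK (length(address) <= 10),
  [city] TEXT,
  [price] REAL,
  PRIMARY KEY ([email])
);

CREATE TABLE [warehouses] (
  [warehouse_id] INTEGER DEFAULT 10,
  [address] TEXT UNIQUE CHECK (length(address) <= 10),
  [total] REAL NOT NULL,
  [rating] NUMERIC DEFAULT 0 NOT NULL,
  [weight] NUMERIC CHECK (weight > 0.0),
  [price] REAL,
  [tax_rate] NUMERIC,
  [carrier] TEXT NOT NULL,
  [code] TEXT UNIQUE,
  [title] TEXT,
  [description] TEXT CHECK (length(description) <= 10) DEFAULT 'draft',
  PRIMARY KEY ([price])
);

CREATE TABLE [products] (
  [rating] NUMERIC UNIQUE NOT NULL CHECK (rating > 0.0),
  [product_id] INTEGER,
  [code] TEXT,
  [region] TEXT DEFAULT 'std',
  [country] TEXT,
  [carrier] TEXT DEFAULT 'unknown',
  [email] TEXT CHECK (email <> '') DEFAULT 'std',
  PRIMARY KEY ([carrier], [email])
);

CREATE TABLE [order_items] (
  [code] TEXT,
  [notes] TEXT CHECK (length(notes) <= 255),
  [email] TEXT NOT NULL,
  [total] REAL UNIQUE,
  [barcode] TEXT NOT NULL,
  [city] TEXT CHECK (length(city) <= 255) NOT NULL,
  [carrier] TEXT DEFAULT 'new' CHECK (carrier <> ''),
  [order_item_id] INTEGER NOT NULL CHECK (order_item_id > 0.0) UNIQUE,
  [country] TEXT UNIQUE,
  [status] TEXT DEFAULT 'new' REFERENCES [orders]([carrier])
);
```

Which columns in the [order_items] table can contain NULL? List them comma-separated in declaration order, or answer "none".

code, notes, total, carrier, country, status

- code: no NOT NULL constraint applies → nullable.
- notes: CHECK does not forbid NULL (a CHECK constraint passes when its expression is NULL) → nullable.
- email: declared NOT NULL → not nullable.
- total: UNIQUE does not imply NOT NULL → nullable.
- barcode: declared NOT NULL → not nullable.
- city: declared NOT NULL → not nullable.
- carrier: CHECK does not forbid NULL (a CHECK constraint passes when its expression is NULL) → nullable.
- order_item_id: declared NOT NULL → not nullable.
- country: UNIQUE does not imply NOT NULL → nullable.
- status: a foreign key column may be NULL unless separately constrained → nullable.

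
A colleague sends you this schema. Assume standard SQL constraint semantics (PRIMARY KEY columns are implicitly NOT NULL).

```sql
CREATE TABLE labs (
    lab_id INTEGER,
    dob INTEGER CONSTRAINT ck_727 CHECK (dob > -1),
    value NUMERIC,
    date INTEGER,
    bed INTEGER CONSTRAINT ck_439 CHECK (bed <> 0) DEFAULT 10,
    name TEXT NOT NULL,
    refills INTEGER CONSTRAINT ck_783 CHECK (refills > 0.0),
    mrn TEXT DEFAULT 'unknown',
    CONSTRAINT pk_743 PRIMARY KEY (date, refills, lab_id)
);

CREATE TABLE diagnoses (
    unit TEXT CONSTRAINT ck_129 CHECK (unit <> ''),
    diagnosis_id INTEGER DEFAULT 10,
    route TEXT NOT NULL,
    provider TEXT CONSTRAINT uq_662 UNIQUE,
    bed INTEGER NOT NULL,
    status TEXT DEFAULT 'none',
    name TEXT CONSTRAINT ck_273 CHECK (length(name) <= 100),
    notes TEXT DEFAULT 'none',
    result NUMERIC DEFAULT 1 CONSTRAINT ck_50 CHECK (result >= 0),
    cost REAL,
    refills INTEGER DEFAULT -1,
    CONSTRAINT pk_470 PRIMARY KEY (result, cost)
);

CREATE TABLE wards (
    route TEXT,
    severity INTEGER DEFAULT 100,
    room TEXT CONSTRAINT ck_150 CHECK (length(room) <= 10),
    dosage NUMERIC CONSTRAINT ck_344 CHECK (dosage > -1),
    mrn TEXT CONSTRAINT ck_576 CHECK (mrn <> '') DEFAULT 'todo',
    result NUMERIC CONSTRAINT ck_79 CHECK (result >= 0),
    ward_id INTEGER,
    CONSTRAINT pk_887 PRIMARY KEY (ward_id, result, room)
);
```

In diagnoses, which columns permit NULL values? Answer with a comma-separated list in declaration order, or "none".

- unit: CHECK does not forbid NULL (a CHECK constraint passes when its expression is NULL) → nullable.
- diagnosis_id: DEFAULT only fills an omitted column; an explicit NULL is still allowed → nullable.
- route: declared NOT NULL → not nullable.
- provider: UNIQUE does not imply NOT NULL → nullable.
- bed: declared NOT NULL → not nullable.
- status: DEFAULT only fills an omitted column; an explicit NULL is still allowed → nullable.
- name: CHECK does not forbid NULL (a CHECK constraint passes when its expression is NULL) → nullable.
- notes: DEFAULT only fills an omitted column; an explicit NULL is still allowed → nullable.
- result: part of the PRIMARY KEY, which implies NOT NULL → not nullable.
- cost: part of the PRIMARY KEY, which implies NOT NULL → not nullable.
- refills: DEFAULT only fills an omitted column; an explicit NULL is still allowed → nullable.

unit, diagnosis_id, provider, status, name, notes, refills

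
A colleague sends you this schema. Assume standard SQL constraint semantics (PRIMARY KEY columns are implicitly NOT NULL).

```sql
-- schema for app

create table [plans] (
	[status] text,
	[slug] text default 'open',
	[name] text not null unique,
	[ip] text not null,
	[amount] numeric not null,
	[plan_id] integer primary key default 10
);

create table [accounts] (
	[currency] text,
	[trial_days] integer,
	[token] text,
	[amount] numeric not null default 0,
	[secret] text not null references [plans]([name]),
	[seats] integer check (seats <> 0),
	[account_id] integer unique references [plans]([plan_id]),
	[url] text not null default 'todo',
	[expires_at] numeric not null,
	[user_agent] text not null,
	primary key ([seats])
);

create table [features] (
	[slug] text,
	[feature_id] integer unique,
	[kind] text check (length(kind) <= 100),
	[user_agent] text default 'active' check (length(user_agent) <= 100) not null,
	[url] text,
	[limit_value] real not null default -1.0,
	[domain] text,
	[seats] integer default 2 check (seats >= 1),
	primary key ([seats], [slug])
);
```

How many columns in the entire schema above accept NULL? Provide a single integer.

10

plans: 2 nullable (status, slug — PK (plan_id) and explicit NOT NULL columns excluded).
accounts: 4 nullable (currency, trial_days, token, account_id — PK (seats) and explicit NOT NULL columns excluded).
features: 4 nullable (feature_id, kind, url, domain — PK (seats, slug) and explicit NOT NULL columns excluded).
Total: 2 + 4 + 4 = 10.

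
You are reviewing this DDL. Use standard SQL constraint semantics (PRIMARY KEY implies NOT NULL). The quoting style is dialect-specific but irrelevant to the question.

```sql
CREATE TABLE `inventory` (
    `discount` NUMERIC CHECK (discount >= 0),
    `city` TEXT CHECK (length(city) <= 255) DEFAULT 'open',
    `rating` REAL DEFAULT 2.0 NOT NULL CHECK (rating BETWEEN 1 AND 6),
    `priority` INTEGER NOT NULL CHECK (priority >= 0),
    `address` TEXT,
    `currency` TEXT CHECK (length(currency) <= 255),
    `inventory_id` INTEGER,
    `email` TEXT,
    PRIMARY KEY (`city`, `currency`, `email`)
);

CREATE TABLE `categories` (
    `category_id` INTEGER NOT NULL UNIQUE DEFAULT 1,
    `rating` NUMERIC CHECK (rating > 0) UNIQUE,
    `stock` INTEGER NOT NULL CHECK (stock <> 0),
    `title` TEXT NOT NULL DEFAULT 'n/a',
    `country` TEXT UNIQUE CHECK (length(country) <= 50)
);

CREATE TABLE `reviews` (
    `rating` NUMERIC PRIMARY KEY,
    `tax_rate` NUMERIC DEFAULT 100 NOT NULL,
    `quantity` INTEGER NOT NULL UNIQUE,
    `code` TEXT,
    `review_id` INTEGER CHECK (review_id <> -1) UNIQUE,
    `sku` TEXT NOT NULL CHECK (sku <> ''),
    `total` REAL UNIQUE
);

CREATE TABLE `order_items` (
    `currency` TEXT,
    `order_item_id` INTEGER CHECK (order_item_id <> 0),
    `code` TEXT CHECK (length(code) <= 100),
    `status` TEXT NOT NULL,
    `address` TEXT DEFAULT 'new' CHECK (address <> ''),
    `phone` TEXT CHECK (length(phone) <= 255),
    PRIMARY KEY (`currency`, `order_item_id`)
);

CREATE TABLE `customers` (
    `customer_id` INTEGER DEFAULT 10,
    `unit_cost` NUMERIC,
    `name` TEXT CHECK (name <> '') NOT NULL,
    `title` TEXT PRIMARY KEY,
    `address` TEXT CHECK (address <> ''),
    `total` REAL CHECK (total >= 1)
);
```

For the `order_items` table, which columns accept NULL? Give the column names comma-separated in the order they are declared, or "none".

code, address, phone

- currency: part of the PRIMARY KEY, which implies NOT NULL → not nullable.
- order_item_id: part of the PRIMARY KEY, which implies NOT NULL → not nullable.
- code: CHECK does not forbid NULL (a CHECK constraint passes when its expression is NULL) → nullable.
- status: declared NOT NULL → not nullable.
- address: CHECK does not forbid NULL (a CHECK constraint passes when its expression is NULL) → nullable.
- phone: CHECK does not forbid NULL (a CHECK constraint passes when its expression is NULL) → nullable.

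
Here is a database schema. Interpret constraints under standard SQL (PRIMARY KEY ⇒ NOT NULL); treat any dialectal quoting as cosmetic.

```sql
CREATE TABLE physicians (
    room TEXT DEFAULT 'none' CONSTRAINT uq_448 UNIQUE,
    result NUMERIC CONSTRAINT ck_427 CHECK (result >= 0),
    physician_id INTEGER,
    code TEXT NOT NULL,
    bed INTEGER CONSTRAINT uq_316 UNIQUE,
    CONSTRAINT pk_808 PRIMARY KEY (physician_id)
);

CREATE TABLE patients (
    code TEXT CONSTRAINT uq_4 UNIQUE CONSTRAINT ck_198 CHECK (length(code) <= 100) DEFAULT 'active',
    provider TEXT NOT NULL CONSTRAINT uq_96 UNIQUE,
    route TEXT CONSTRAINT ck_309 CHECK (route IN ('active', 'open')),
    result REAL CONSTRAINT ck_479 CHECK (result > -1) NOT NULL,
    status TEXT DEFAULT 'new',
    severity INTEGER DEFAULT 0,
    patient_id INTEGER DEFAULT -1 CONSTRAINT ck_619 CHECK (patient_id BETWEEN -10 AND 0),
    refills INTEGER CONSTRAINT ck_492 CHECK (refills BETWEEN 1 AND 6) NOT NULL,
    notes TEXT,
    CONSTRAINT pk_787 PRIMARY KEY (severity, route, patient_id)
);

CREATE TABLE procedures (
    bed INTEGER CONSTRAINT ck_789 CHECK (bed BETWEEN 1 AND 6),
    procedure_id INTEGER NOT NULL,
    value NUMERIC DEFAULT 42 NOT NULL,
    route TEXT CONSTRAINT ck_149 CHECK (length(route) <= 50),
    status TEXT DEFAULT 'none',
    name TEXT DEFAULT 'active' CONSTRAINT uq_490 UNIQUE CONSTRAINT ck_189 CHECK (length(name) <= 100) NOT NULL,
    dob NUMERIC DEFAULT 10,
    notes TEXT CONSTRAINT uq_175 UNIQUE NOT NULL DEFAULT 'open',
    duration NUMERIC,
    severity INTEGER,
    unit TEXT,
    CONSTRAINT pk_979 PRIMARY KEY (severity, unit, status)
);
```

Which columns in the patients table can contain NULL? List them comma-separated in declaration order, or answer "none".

- code: CHECK does not forbid NULL (a CHECK constraint passes when its expression is NULL) → nullable.
- provider: declared NOT NULL → not nullable.
- route: part of the PRIMARY KEY, which implies NOT NULL → not nullable.
- result: declared NOT NULL → not nullable.
- status: DEFAULT only fills an omitted column; an explicit NULL is still allowed → nullable.
- severity: part of the PRIMARY KEY, which implies NOT NULL → not nullable.
- patient_id: part of the PRIMARY KEY, which implies NOT NULL → not nullable.
- refills: declared NOT NULL → not nullable.
- notes: no NOT NULL constraint applies → nullable.

code, status, notes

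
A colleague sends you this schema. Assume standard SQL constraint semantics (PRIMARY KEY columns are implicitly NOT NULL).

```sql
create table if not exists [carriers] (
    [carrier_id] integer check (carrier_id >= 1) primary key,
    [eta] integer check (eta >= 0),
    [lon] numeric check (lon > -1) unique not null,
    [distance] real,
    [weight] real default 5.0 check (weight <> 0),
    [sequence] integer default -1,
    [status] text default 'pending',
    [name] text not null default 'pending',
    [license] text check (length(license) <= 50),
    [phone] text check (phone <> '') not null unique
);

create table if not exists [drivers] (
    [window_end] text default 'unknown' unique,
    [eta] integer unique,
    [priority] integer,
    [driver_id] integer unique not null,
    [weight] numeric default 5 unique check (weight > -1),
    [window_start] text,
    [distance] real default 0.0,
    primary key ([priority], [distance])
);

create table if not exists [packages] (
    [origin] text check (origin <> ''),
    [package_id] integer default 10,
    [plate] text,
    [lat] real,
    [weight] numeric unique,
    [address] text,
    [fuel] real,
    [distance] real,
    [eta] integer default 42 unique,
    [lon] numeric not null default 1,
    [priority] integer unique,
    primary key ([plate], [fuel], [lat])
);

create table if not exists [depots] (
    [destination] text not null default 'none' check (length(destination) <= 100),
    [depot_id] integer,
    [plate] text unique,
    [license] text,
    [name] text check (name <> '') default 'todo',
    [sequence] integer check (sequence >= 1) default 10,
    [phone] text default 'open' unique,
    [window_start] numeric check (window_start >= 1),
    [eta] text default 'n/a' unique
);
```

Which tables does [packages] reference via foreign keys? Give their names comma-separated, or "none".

No column in packages has a REFERENCES clause.

none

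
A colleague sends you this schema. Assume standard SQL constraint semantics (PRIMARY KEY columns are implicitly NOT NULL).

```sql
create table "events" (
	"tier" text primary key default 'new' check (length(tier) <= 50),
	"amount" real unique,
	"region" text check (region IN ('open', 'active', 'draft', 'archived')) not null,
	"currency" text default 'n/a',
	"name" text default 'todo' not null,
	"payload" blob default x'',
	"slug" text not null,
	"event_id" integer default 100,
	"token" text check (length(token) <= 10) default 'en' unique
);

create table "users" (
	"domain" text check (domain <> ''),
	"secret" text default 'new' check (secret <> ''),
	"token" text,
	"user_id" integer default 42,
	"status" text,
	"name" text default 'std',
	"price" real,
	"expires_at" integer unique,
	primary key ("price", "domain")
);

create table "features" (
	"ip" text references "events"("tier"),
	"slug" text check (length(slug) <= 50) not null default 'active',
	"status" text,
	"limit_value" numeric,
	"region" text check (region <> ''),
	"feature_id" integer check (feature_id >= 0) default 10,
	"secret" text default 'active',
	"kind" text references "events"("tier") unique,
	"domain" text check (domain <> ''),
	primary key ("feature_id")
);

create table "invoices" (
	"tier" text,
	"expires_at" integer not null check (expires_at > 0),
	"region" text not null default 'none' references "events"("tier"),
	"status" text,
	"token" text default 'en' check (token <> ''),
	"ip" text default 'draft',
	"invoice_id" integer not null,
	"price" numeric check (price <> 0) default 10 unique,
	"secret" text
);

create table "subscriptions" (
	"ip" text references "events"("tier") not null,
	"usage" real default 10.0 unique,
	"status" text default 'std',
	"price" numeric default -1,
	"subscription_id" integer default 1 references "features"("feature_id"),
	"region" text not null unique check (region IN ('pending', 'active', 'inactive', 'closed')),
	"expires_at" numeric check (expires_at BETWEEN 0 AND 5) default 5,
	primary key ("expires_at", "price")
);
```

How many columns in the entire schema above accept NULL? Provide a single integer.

events: 5 nullable (amount, currency, payload, event_id, token — PK (tier) and explicit NOT NULL columns excluded).
users: 6 nullable (secret, token, user_id, status, name, expires_at — PK (price, domain) and explicit NOT NULL columns excluded).
features: 7 nullable (ip, status, limit_value, region, secret, kind, domain — PK (feature_id) and explicit NOT NULL columns excluded).
invoices: 6 nullable (tier, status, token, ip, price, secret — PK none and explicit NOT NULL columns excluded).
subscriptions: 3 nullable (usage, status, subscription_id — PK (expires_at, price) and explicit NOT NULL columns excluded).
Total: 5 + 6 + 7 + 6 + 3 = 27.

27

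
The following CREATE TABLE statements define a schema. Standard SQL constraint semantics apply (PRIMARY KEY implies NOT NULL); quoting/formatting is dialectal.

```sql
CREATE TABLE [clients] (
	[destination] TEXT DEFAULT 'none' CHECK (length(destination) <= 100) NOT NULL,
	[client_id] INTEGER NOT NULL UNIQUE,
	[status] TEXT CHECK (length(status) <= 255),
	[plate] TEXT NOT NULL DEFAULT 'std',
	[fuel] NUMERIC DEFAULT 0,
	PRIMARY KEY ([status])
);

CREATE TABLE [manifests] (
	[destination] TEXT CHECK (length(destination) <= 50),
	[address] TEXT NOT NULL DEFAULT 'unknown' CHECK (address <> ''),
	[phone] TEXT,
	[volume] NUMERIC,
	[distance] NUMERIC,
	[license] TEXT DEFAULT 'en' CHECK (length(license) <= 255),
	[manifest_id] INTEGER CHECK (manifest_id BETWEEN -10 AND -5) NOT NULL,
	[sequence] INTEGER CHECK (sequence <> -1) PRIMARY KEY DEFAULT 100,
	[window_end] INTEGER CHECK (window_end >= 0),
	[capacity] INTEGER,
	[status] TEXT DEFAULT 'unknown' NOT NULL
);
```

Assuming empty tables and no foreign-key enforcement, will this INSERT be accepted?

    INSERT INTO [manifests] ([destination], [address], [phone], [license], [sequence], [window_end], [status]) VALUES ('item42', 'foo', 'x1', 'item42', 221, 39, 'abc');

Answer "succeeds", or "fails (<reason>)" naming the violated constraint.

fails (NOT NULL on manifest_id)

manifest_id is omitted from the column list and has no DEFAULT, so it would receive NULL.
But manifest_id is declared NOT NULL.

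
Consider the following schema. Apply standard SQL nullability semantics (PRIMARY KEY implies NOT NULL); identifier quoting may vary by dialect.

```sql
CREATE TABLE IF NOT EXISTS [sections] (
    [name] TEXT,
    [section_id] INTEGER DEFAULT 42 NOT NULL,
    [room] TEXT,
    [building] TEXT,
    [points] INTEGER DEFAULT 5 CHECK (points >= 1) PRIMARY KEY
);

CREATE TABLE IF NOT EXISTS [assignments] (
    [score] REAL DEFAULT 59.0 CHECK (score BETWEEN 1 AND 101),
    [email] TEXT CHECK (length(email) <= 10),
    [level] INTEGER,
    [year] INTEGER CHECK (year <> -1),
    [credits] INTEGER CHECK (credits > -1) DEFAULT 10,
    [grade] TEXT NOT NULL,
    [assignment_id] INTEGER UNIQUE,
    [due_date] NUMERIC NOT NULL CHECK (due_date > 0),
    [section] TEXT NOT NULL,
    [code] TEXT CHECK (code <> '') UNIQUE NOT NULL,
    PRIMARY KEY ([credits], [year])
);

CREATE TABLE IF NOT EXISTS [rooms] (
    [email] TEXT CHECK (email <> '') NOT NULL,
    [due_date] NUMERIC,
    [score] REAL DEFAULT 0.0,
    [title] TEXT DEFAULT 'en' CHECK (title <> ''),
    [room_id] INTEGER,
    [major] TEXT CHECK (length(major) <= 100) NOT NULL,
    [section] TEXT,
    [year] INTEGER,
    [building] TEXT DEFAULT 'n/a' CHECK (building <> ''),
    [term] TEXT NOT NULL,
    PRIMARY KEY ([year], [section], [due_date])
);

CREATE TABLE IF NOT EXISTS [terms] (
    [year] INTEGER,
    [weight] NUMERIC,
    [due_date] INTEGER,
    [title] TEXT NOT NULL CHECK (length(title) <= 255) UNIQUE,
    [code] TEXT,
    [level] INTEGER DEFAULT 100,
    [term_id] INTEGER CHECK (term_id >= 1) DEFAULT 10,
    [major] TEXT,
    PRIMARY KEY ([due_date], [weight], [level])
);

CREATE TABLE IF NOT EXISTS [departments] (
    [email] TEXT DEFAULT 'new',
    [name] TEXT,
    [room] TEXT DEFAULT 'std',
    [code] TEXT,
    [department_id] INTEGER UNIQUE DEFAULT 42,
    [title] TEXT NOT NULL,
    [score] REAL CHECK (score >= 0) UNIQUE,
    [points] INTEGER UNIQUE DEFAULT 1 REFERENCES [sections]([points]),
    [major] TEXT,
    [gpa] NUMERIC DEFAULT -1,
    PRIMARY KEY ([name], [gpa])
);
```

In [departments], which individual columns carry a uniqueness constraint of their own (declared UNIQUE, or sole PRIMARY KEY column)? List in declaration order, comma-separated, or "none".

department_id, score, points

- email: no UNIQUE or single-column PK constraint.
- name: part of a composite PRIMARY KEY — only the tuple is unique, not this column on its own.
- room: no UNIQUE or single-column PK constraint.
- code: no UNIQUE or single-column PK constraint.
- department_id: declared UNIQUE → unique.
- title: no UNIQUE or single-column PK constraint.
- score: declared UNIQUE → unique.
- points: declared UNIQUE → unique.
- major: no UNIQUE or single-column PK constraint.
- gpa: part of a composite PRIMARY KEY — only the tuple is unique, not this column on its own.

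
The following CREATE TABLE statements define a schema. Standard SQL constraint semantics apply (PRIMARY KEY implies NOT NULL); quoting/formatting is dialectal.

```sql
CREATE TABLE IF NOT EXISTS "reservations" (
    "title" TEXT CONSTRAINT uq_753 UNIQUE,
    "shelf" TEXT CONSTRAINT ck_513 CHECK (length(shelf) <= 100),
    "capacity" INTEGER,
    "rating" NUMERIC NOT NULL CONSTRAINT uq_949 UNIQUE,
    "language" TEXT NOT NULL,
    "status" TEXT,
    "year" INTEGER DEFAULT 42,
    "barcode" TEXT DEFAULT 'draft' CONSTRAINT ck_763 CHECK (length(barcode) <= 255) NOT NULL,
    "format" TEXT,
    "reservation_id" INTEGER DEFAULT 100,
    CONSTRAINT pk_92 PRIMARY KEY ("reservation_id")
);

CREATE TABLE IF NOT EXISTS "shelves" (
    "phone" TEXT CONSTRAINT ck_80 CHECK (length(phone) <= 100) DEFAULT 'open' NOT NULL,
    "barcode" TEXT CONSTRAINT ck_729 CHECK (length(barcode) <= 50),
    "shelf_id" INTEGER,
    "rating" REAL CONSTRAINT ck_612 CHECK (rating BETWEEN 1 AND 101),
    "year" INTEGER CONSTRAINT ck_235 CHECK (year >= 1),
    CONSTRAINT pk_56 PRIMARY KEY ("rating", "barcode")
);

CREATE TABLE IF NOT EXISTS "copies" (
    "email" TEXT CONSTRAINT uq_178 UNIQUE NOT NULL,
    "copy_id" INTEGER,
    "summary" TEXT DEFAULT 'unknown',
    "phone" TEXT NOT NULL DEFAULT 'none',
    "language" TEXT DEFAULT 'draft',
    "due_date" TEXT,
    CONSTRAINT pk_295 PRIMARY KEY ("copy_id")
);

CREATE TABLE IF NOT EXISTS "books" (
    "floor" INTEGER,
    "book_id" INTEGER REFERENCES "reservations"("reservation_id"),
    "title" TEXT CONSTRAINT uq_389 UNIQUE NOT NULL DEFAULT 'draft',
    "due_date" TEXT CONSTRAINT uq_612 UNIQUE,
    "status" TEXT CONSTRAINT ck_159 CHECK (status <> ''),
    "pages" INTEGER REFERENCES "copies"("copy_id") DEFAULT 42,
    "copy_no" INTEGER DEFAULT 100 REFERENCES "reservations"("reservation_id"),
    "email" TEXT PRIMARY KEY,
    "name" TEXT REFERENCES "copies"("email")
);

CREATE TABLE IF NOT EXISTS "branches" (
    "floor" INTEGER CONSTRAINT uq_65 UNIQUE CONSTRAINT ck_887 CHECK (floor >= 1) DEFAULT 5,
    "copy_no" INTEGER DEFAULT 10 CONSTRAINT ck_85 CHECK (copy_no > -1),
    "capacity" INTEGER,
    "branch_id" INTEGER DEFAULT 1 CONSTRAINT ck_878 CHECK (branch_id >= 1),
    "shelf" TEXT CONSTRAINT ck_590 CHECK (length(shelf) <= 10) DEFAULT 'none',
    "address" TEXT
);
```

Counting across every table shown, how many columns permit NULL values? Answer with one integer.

reservations: 6 nullable (title, shelf, capacity, status, year, format — PK (reservation_id) and explicit NOT NULL columns excluded).
shelves: 2 nullable (shelf_id, year — PK (rating, barcode) and explicit NOT NULL columns excluded).
copies: 3 nullable (summary, language, due_date — PK (copy_id) and explicit NOT NULL columns excluded).
books: 7 nullable (floor, book_id, due_date, status, pages, copy_no, name — PK (email) and explicit NOT NULL columns excluded).
branches: 6 nullable (floor, copy_no, capacity, branch_id, shelf, address — PK none and explicit NOT NULL columns excluded).
Total: 6 + 2 + 3 + 7 + 6 = 24.

24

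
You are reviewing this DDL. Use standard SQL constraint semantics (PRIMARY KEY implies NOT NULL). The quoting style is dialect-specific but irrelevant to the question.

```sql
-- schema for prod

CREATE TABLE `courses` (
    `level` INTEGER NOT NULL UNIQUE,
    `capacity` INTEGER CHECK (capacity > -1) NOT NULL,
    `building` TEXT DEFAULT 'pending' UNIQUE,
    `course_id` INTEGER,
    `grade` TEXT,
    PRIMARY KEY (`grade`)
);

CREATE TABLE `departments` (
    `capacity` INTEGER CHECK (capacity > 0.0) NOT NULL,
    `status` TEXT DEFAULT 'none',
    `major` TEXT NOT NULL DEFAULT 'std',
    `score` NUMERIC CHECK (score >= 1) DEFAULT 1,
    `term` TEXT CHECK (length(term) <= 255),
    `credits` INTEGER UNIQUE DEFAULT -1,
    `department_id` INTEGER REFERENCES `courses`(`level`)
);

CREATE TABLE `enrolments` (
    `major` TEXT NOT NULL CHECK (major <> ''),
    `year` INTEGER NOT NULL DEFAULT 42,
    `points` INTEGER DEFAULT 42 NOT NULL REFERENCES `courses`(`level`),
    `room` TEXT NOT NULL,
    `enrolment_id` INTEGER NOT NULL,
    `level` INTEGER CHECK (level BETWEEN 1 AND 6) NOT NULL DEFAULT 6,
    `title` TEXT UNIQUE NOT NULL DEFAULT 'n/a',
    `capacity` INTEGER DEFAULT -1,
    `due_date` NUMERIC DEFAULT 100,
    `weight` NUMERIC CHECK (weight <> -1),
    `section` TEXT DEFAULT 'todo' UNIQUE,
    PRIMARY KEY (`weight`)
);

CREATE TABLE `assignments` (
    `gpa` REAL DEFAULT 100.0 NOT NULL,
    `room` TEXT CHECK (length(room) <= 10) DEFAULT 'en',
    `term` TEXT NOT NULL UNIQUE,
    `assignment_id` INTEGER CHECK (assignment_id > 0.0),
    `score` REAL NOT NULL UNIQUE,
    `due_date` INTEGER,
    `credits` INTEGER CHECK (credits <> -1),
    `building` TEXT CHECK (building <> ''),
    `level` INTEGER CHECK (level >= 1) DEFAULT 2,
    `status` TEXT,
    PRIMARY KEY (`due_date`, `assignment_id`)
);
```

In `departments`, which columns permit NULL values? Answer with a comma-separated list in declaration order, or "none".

- capacity: declared NOT NULL → not nullable.
- status: DEFAULT only fills an omitted column; an explicit NULL is still allowed → nullable.
- major: declared NOT NULL → not nullable.
- score: CHECK does not forbid NULL (a CHECK constraint passes when its expression is NULL) → nullable.
- term: CHECK does not forbid NULL (a CHECK constraint passes when its expression is NULL) → nullable.
- credits: UNIQUE does not imply NOT NULL → nullable.
- department_id: a foreign key column may be NULL unless separately constrained → nullable.

status, score, term, credits, department_id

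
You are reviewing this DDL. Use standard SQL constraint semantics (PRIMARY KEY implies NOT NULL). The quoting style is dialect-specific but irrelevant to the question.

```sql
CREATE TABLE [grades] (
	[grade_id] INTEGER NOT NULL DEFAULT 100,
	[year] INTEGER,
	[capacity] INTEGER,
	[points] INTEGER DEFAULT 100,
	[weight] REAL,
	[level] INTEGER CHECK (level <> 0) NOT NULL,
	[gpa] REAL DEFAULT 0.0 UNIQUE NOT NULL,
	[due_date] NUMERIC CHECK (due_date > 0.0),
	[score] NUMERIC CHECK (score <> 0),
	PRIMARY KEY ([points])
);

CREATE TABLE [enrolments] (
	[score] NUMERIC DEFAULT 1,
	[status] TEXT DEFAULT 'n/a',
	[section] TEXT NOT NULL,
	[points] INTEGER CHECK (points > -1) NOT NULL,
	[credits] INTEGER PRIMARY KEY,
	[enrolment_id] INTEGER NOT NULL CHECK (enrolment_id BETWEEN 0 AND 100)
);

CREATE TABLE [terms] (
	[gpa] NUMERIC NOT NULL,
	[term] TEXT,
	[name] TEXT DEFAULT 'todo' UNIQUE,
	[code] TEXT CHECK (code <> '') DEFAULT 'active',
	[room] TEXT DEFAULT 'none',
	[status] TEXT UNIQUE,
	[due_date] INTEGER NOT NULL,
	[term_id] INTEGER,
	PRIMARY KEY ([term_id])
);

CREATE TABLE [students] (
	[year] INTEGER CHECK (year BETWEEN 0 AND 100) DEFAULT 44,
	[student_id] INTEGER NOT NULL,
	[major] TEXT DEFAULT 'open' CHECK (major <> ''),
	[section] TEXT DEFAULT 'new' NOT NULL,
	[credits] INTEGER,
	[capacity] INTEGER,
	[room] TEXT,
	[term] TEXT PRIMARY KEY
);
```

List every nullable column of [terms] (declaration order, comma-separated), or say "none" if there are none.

term, name, code, room, status

- gpa: declared NOT NULL → not nullable.
- term: no NOT NULL constraint applies → nullable.
- name: UNIQUE does not imply NOT NULL → nullable.
- code: CHECK does not forbid NULL (a CHECK constraint passes when its expression is NULL) → nullable.
- room: DEFAULT only fills an omitted column; an explicit NULL is still allowed → nullable.
- status: UNIQUE does not imply NOT NULL → nullable.
- due_date: declared NOT NULL → not nullable.
- term_id: part of the PRIMARY KEY, which implies NOT NULL → not nullable.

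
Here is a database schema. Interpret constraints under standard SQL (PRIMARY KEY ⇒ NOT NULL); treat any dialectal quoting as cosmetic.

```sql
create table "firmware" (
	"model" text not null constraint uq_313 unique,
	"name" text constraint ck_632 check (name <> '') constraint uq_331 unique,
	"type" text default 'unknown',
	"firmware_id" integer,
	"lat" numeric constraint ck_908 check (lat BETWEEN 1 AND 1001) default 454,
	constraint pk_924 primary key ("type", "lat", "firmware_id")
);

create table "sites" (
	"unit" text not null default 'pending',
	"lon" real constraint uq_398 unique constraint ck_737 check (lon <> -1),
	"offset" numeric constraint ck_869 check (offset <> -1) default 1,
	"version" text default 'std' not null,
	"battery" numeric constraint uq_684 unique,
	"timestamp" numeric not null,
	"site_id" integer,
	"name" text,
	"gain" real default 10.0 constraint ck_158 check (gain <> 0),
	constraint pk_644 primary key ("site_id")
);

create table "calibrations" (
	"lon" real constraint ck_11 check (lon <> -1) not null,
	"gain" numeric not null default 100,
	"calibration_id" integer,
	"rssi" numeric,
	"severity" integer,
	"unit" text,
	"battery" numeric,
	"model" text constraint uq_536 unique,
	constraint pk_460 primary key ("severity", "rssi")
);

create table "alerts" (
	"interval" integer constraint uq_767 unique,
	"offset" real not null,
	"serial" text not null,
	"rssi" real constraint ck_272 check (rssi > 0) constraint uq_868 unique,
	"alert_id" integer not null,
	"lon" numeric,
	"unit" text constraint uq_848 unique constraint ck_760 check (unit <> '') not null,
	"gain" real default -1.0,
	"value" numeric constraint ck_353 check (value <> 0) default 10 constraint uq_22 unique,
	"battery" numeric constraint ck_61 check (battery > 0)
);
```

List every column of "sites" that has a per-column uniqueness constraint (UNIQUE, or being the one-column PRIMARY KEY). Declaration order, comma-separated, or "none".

- unit: no UNIQUE or single-column PK constraint.
- lon: declared UNIQUE → unique.
- offset: no UNIQUE or single-column PK constraint.
- version: no UNIQUE or single-column PK constraint.
- battery: declared UNIQUE → unique.
- timestamp: no UNIQUE or single-column PK constraint.
- site_id: single-column PRIMARY KEY → unique.
- name: no UNIQUE or single-column PK constraint.
- gain: no UNIQUE or single-column PK constraint.

lon, battery, site_id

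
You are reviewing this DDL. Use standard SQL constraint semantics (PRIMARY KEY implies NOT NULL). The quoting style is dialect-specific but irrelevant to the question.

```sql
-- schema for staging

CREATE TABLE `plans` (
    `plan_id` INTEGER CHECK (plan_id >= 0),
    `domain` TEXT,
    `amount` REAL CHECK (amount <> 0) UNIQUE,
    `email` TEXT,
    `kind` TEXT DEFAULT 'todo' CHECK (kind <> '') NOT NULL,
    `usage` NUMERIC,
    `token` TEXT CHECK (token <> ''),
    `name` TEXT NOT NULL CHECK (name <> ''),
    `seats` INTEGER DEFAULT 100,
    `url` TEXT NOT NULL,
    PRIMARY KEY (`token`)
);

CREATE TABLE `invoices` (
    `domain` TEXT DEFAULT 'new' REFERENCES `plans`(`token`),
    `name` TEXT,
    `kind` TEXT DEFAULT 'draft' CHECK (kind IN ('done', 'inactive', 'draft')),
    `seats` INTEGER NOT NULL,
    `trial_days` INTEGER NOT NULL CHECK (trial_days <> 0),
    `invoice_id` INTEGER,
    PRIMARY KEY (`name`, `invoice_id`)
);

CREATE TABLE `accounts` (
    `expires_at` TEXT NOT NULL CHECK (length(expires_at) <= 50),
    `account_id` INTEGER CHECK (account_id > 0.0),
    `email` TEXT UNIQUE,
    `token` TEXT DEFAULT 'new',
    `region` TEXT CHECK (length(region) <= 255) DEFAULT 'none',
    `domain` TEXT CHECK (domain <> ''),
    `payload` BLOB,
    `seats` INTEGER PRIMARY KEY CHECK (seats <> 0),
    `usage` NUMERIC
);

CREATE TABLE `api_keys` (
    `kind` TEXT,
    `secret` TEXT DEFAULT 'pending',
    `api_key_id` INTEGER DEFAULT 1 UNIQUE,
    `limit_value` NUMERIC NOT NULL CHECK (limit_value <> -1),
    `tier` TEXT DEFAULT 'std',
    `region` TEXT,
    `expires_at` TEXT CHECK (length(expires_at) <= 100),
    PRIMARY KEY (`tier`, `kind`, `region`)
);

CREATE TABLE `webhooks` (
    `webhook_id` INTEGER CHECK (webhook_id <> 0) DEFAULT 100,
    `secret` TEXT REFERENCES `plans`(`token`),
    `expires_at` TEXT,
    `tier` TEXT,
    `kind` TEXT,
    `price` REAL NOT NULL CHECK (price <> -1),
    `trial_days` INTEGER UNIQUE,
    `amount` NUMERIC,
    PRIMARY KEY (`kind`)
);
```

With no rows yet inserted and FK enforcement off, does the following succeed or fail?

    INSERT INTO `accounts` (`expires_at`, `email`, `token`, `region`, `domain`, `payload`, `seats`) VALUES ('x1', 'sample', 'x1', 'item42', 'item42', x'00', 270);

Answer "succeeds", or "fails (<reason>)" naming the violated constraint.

NOT NULL columns: expires_at is supplied; seats is supplied.
CHECK constraints: 'x1' satisfies (length(expires_at) <= 50); 'item42' satisfies (length(region) <= 255); 'item42' satisfies (domain <> ''); 270 satisfies (seats <> 0).
No constraint is violated.

succeeds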